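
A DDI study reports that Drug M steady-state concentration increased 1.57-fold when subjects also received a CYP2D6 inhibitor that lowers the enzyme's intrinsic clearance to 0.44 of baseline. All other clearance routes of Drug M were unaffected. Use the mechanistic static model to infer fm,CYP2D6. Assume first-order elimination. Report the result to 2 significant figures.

Let x = fm,CYP2D6. Because steady-state concentration ∝ 1/CL, relative clearance fell to 1/1.57 = 0.6369.
Only the CYP2D6 route changed, so 0.6369 = x·0.44 + (1 − x), giving x = 0.65.

0.65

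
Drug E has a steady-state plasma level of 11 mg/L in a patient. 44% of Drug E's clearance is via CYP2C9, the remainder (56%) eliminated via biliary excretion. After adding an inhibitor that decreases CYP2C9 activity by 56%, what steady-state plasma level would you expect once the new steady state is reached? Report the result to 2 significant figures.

15 mg/L

CYP2C9: 0.44 × 0.44 = 0.1936
Other: 0.56 (unchanged)
Relative clearance = 0.1936 + 0.56 = 0.7536.
New steady-state plasma level = baseline ÷ relative clearance = 11 / 0.7536 = 15 mg/L.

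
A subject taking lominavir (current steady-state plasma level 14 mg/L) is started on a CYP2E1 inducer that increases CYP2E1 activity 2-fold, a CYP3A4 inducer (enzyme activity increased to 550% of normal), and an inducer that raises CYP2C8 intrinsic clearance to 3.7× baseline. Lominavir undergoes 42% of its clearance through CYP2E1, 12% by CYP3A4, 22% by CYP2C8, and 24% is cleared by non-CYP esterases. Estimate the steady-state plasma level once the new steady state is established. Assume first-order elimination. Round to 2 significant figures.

The CYP2E1 pathway (42% of clearance) rises to 2× activity: 0.42 × 2 = 0.84.
The CYP3A4 pathway (12% of clearance) is boosted to 5.5× activity: 0.12 × 5.5 = 0.66.
The CYP2C8 pathway (22% of clearance) is boosted to 3.7× activity: 0.22 × 3.7 = 0.814.
The remaining 24% of clearance is unaffected.
CL_new/CL_old = 0.84 + 0.66 + 0.814 + 0.24 = 2.554.
Steady-state plasma level ∝ 1/CL: new value = 14 / 2.554 = 5.5 mg/L.

5.5 mg/L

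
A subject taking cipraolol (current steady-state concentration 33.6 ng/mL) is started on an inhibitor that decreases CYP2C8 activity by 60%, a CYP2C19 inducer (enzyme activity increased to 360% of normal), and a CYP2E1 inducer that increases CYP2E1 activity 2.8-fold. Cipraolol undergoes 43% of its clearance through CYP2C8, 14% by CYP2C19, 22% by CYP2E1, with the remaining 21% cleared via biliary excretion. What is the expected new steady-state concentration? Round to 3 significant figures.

22.4 ng/mL

CYP2C8: 0.43 × 0.4 = 0.172
CYP2C19: 0.14 × 3.6 = 0.504
CYP2E1: 0.22 × 2.8 = 0.616
Other: 0.21 (unchanged)
CL_new/CL_old = 0.172 + 0.504 + 0.616 + 0.21 = 1.502.
New steady-state concentration = 33.6 / 1.502 = 22.4 ng/mL (concentration scales inversely with clearance).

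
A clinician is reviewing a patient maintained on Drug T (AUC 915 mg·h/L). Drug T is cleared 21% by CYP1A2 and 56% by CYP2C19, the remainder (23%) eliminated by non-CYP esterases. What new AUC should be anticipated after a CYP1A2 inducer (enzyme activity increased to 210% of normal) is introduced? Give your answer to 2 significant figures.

The CYP1A2 pathway (21% of clearance) is boosted to 2.1× activity: 0.21 × 2.1 = 0.441.
CYP2C19 (56%) and the residual 23% are unaffected.
New clearance relative to baseline: 0.441 + 0.56 + 0.23 = 1.231.
With dosing unchanged, AUC scales as 1/CL: 915 / 1.231 = 7.4 × 10² mg·h/L.

7.4 × 10² mg·h/L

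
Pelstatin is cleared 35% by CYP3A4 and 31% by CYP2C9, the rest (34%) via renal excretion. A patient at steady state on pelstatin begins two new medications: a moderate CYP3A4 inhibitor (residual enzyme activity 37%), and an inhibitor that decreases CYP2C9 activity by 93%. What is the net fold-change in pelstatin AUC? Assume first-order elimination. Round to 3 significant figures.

The CYP3A4 pathway (35% of clearance) drops to 0.37× activity: 0.35 × 0.37 = 0.1295.
The CYP2C9 pathway (31% of clearance) is reduced to 0.07× activity: 0.31 × 0.07 = 0.0217.
The remaining 34% of clearance is unaffected.
Relative clearance = 0.1295 + 0.0217 + 0.34 = 0.4912.
AUC ∝ 1/CL: fold-change = 1 / 0.4912 = 2.04.

2.04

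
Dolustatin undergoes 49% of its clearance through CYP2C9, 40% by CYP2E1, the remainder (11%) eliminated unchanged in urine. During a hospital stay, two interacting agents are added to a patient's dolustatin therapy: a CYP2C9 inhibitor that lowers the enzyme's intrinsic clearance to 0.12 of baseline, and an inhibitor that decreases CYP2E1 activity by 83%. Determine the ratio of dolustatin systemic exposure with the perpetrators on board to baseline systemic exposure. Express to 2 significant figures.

CYP2C9: 0.49 × 0.12 = 0.0588
CYP2E1: 0.4 × 0.17 = 0.068
Other: 0.11 (unchanged)
Relative clearance = 0.0588 + 0.068 + 0.11 = 0.2368.
Because systemic exposure varies inversely with clearance, the combined effect is 1 / 0.2368 = 4.2.

4.2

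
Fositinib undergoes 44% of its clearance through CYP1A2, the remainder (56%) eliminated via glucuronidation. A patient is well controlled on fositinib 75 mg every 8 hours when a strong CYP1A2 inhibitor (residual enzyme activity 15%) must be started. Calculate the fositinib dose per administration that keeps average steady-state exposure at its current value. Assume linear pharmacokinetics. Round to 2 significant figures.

CYP1A2: 0.44 × 0.15 = 0.066
Other: 0.56 (unchanged)
CL_new/CL_old = 0.066 + 0.56 = 0.626.
To maintain the same steady-state level, dose must scale with clearance: new dose = 75 × 0.626 = 47 mg.

47 mg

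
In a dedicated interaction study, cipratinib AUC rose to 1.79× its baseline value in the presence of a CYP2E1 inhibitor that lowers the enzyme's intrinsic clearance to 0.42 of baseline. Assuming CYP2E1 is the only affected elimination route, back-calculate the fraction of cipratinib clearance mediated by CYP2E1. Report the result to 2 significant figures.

0.76

CL'/CL = 1 / 1.79 = 0.5587
0.42·fm + (1 − fm) = 0.5587
fm = (0.5587 − 1) / (0.42 − 1) = 0.76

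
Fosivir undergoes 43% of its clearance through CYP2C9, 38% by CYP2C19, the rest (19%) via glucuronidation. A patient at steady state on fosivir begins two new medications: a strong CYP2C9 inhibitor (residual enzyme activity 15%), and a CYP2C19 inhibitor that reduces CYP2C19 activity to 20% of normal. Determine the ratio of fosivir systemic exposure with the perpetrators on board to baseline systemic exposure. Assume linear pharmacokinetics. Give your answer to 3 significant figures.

3.03

CYP2C9: 0.43 × 0.15 = 0.0645
CYP2C19: 0.38 × 0.2 = 0.076
Other: 0.19 (unchanged)
New clearance relative to baseline: 0.0645 + 0.076 + 0.19 = 0.3305.
Systemic exposure ∝ 1/CL: fold-change = 1 / 0.3305 = 3.03.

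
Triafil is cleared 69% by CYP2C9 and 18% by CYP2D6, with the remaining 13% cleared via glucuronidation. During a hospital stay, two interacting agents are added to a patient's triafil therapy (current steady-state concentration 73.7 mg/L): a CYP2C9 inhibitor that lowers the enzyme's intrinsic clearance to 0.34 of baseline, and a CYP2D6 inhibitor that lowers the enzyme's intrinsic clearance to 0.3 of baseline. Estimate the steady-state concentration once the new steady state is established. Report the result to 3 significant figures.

CYP2C9: 0.69 × 0.34 = 0.2346
CYP2D6: 0.18 × 0.3 = 0.054
Other: 0.13 (unchanged)
New clearance relative to baseline: 0.2346 + 0.054 + 0.13 = 0.4186.
Dividing the baseline by the relative clearance: 73.7 / 0.4186 = 176 mg/L.

176 mg/L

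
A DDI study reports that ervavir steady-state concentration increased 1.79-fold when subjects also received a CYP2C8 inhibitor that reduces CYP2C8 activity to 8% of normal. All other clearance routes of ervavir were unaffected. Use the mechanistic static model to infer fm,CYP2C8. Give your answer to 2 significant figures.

0.48

Call the CYP2C8 fraction fm. After the interaction, CL_new/CL_old = fm × 0.08 + (1 − fm).
Steady-state concentration ratio = 1 / (new CL fraction), so new CL fraction = 1 / 1.79 = 0.5587.
fm × 0.08 + 1 − fm = 0.5587  ⇒  fm × (0.08 − 1) = −0.4413  ⇒  fm = 0.48.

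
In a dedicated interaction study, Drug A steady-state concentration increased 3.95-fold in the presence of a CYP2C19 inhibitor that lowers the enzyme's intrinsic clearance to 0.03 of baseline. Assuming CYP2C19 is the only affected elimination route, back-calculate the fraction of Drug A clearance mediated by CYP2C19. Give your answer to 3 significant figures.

0.770

CL'/CL = 1 / 3.95 = 0.2532
0.03·fm + (1 − fm) = 0.2532
fm = (0.2532 − 1) / (0.03 − 1) = 0.770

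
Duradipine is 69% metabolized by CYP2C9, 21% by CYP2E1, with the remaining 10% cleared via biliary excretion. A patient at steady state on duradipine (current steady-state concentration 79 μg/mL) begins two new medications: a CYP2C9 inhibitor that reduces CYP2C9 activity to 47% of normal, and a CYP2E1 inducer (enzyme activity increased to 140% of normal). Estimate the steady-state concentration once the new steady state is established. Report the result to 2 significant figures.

1.1 × 10² μg/mL

The CYP2C9 pathway (69% of clearance) drops to 0.47× activity: 0.69 × 0.47 = 0.3243.
The CYP2E1 pathway (21% of clearance) increases to 1.4× activity: 0.21 × 1.4 = 0.294.
Non-CYP routes (10%) are unchanged.
New clearance relative to baseline: 0.3243 + 0.294 + 0.1 = 0.7183.
Steady-state concentration ∝ 1/CL: new value = 79 / 0.7183 = 1.1 × 10² μg/mL.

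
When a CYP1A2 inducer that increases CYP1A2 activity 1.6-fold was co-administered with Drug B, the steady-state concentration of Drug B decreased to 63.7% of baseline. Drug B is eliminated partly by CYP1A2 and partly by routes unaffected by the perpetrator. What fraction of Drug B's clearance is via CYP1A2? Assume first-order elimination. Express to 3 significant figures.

CL'/CL = 1 / 0.637 = 1.57
1.6·fm + (1 − fm) = 1.57
fm = (1.57 − 1) / (1.6 − 1) = 0.950

0.950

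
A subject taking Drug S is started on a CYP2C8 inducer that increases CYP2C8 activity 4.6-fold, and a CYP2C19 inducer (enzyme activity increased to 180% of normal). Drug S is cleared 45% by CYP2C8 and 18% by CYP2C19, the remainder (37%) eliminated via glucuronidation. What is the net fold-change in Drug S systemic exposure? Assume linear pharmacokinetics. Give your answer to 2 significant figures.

The CYP2C8 pathway (45% of clearance) rises to 4.6× activity: 0.45 × 4.6 = 2.07.
The CYP2C19 pathway (18% of clearance) rises to 1.8× activity: 0.18 × 1.8 = 0.324.
Non-CYP routes (37%) are unchanged.
New clearance relative to baseline: 2.07 + 0.324 + 0.37 = 2.764.
Because systemic exposure varies inversely with clearance, the combined effect is 1 / 2.764 = 0.36.

0.36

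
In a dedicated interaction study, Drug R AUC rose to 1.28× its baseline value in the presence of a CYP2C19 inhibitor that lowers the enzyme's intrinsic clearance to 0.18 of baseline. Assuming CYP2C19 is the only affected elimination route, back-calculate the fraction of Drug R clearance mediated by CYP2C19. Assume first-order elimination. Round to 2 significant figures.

Call the CYP2C19 fraction fm. After the interaction, CL_new/CL_old = fm × 0.18 + (1 − fm).
AUC ratio = 1 / (new CL fraction), so new CL fraction = 1 / 1.28 = 0.7812.
fm × 0.18 + 1 − fm = 0.7812  ⇒  fm × (0.18 − 1) = −0.2188  ⇒  fm = 0.27.

0.27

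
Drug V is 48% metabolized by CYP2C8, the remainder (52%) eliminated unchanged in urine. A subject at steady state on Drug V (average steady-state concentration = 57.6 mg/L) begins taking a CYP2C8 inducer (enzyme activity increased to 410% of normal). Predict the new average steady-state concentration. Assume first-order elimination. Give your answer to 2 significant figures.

23 mg/L

The CYP2C8 pathway (48% of clearance) rises to 4.1× activity: 0.48 × 4.1 = 1.968.
The remaining 52% of clearance is unaffected.
Relative clearance = 1.968 + 0.52 = 2.488.
New average steady-state concentration = baseline ÷ relative clearance = 57.6 / 2.488 = 23 mg/L.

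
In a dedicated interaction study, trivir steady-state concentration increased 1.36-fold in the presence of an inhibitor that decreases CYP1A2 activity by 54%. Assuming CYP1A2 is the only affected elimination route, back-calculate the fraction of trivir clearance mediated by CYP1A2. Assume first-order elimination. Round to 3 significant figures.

0.490

Call the CYP1A2 fraction fm. After the interaction, CL_new/CL_old = fm × 0.46 + (1 − fm).
Steady-state concentration ratio = 1 / (new CL fraction), so new CL fraction = 1 / 1.36 = 0.7353.
fm × 0.46 + 1 − fm = 0.7353  ⇒  fm × (0.46 − 1) = −0.2647  ⇒  fm = 0.490.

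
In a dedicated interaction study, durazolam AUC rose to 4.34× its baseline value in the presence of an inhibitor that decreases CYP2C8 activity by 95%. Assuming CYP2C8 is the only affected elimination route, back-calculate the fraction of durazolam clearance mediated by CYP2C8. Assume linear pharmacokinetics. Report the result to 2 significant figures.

CL'/CL = 1 / 4.34 = 0.2304
0.05·fm + (1 − fm) = 0.2304
fm = (0.2304 − 1) / (0.05 − 1) = 0.81

0.81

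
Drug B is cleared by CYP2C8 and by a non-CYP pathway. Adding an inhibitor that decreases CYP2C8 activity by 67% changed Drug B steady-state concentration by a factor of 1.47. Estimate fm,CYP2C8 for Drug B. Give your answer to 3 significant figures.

CL'/CL = 1 / 1.47 = 0.6803
0.33·fm + (1 − fm) = 0.6803
fm = (0.6803 − 1) / (0.33 − 1) = 0.477

0.477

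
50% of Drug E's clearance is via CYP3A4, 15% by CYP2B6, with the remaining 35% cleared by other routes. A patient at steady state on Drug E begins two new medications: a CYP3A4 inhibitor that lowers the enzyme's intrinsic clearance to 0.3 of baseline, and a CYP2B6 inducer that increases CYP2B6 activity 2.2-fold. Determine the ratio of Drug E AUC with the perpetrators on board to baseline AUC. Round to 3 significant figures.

1.20

The CYP3A4 pathway (50% of clearance) drops to 0.3× activity: 0.5 × 0.3 = 0.15.
The CYP2B6 pathway (15% of clearance) increases to 2.2× activity: 0.15 × 2.2 = 0.33.
The remaining 35% of clearance is unaffected.
CL_new/CL_old = 0.15 + 0.33 + 0.35 = 0.83.
AUC ∝ 1/CL: fold-change = 1 / 0.83 = 1.20.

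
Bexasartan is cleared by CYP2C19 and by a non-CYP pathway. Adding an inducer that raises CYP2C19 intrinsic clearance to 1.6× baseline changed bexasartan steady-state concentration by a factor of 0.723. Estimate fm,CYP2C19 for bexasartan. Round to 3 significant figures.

CL'/CL = 1 / 0.723 = 1.383
1.6·fm + (1 − fm) = 1.383
fm = (1.383 − 1) / (1.6 − 1) = 0.639

0.639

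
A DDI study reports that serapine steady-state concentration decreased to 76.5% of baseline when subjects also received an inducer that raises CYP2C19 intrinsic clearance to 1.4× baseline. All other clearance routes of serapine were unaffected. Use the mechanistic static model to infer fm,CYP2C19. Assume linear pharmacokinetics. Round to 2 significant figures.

0.77

CL'/CL = 1 / 0.765 = 1.307
1.4·fm + (1 − fm) = 1.307
fm = (1.307 − 1) / (1.4 − 1) = 0.77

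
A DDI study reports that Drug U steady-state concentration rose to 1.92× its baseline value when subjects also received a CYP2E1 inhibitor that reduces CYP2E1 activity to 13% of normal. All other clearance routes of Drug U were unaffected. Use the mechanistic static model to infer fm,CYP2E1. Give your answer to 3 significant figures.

0.551

Call the CYP2E1 fraction fm. After the interaction, CL_new/CL_old = fm × 0.13 + (1 − fm).
Steady-state concentration ratio = 1 / (new CL fraction), so new CL fraction = 1 / 1.92 = 0.5208.
fm × 0.13 + 1 − fm = 0.5208  ⇒  fm × (0.13 − 1) = −0.4792  ⇒  fm = 0.551.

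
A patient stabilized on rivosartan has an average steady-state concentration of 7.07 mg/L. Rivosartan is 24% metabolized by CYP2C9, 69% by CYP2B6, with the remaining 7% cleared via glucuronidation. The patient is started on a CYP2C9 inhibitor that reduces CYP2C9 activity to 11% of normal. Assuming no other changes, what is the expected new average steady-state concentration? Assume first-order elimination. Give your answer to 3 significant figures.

8.99 mg/L

The CYP2C9 pathway (24% of clearance) is reduced to 0.11× activity: 0.24 × 0.11 = 0.0264.
CYP2B6 (69%) and the residual 7% are unaffected.
Relative clearance = 0.0264 + 0.69 + 0.07 = 0.7864.
New average steady-state concentration = baseline ÷ relative clearance = 7.07 / 0.7864 = 8.99 mg/L.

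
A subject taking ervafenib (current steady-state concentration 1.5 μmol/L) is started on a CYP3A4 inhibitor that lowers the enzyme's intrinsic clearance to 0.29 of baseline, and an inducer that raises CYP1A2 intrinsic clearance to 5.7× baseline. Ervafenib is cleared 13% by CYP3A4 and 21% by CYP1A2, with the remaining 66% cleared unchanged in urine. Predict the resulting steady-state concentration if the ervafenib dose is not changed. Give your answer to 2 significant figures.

The CYP3A4 pathway (13% of clearance) falls to 0.29× activity: 0.13 × 0.29 = 0.0377.
The CYP1A2 pathway (21% of clearance) increases to 5.7× activity: 0.21 × 5.7 = 1.197.
The remaining 66% of clearance is unaffected.
New clearance relative to baseline: 0.0377 + 1.197 + 0.66 = 1.8947.
Steady-state concentration ∝ 1/CL: new value = 1.5 / 1.8947 = 0.79 μmol/L.

0.79 μmol/L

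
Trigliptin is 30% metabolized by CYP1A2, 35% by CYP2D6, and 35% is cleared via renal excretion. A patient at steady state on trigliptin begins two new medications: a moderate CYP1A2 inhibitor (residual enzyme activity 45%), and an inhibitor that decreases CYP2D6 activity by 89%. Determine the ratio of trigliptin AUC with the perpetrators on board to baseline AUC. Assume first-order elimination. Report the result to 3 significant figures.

CYP1A2: 0.3 × 0.45 = 0.135
CYP2D6: 0.35 × 0.11 = 0.0385
Other: 0.35 (unchanged)
Relative clearance = 0.135 + 0.0385 + 0.35 = 0.5235.
AUC ∝ 1/CL: fold-change = 1 / 0.5235 = 1.91.

1.91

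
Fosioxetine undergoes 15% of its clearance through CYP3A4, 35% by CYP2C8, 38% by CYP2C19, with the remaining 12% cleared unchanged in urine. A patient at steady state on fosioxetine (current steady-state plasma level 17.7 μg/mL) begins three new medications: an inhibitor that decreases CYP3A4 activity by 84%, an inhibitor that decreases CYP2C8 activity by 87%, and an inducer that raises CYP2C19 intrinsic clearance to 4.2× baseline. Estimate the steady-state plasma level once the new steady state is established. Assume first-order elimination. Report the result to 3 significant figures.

9.91 μg/mL

The CYP3A4 pathway (15% of clearance) falls to 0.16× activity: 0.15 × 0.16 = 0.024.
The CYP2C8 pathway (35% of clearance) falls to 0.13× activity: 0.35 × 0.13 = 0.0455.
The CYP2C19 pathway (38% of clearance) increases to 4.2× activity: 0.38 × 4.2 = 1.596.
Non-CYP routes (12%) are unchanged.
CL_new/CL_old = 0.024 + 0.0455 + 1.596 + 0.12 = 1.7855.
Steady-state plasma level ∝ 1/CL: new value = 17.7 / 1.7855 = 9.91 μg/mL.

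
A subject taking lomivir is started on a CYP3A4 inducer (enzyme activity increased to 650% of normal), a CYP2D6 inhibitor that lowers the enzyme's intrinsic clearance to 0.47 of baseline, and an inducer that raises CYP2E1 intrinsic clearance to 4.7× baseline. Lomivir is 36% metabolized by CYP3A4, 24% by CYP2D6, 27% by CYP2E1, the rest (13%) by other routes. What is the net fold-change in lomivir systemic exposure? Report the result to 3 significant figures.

The CYP3A4 pathway (36% of clearance) is boosted to 6.5× activity: 0.36 × 6.5 = 2.34.
The CYP2D6 pathway (24% of clearance) falls to 0.47× activity: 0.24 × 0.47 = 0.1128.
The CYP2E1 pathway (27% of clearance) rises to 4.7× activity: 0.27 × 4.7 = 1.269.
The remaining 13% of clearance is unaffected.
Relative clearance = 2.34 + 0.1128 + 1.269 + 0.13 = 3.8518.
Because systemic exposure varies inversely with clearance, the combined effect is 1 / 3.8518 = 0.260.

0.260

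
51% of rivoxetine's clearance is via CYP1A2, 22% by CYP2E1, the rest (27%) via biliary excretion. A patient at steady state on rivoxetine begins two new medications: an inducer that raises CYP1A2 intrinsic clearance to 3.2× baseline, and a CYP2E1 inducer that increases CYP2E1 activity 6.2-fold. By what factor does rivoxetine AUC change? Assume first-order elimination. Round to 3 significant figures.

0.306

CYP1A2: 0.51 × 3.2 = 1.632
CYP2E1: 0.22 × 6.2 = 1.364
Other: 0.27 (unchanged)
CL_new/CL_old = 1.632 + 1.364 + 0.27 = 3.266.
AUC ∝ 1/CL: fold-change = 1 / 3.266 = 0.306.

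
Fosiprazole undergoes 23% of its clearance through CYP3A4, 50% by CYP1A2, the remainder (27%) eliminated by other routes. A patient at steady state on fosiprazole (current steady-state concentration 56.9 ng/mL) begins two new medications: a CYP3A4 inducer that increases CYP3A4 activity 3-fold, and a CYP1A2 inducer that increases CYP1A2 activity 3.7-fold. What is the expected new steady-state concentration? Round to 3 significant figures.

20.2 ng/mL

The CYP3A4 pathway (23% of clearance) rises to 3× activity: 0.23 × 3 = 0.69.
The CYP1A2 pathway (50% of clearance) is boosted to 3.7× activity: 0.5 × 3.7 = 1.85.
Non-CYP routes (27%) are unchanged.
New clearance relative to baseline: 0.69 + 1.85 + 0.27 = 2.81.
New steady-state concentration = 56.9 / 2.81 = 20.2 ng/mL (concentration scales inversely with clearance).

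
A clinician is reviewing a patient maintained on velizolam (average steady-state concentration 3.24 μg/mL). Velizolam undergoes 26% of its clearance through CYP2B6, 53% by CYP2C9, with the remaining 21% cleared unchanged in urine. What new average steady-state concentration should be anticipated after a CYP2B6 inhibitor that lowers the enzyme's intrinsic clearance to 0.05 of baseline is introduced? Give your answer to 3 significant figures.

The CYP2B6 pathway (26% of clearance) drops to 0.05× activity: 0.26 × 0.05 = 0.013.
CYP2C9 (53%) and the residual 21% are unaffected.
New clearance relative to baseline: 0.013 + 0.53 + 0.21 = 0.753.
New average steady-state concentration = baseline ÷ relative clearance = 3.24 / 0.753 = 4.30 μg/mL.

4.30 μg/mL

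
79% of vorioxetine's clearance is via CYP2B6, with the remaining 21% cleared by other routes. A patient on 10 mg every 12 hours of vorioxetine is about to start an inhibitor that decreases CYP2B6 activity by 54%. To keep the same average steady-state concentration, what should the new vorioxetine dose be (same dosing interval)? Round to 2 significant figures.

5.7 mg

CYP2B6: 0.79 × 0.46 = 0.3634
Other: 0.21 (unchanged)
Relative clearance = 0.3634 + 0.21 = 0.5734.
Exposure is unchanged when dose changes in proportion to clearance. New dose = 10 mg × 0.5734 = 5.7 mg.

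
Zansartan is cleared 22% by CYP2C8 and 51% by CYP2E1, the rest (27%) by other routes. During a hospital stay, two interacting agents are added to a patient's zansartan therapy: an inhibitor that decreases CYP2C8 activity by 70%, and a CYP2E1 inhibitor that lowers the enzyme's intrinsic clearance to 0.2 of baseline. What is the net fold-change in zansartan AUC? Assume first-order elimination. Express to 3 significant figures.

CYP2C8: 0.22 × 0.3 = 0.066
CYP2E1: 0.51 × 0.2 = 0.102
Other: 0.27 (unchanged)
CL_new/CL_old = 0.066 + 0.102 + 0.27 = 0.438.
Net AUC ratio = 1 / 0.438 = 2.28.

2.28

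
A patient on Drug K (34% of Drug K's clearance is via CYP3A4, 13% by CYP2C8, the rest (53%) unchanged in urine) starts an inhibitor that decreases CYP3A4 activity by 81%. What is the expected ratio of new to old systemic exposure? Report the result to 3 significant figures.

1.38

The CYP3A4 pathway (34% of clearance) is reduced to 0.19× activity: 0.34 × 0.19 = 0.0646.
CYP2C8 (13%) and the residual 53% are unaffected.
New clearance relative to baseline: 0.0646 + 0.13 + 0.53 = 0.7246.
Systemic exposure ratio = CL_old/CL_new = 1 / 0.7246 = 1.38.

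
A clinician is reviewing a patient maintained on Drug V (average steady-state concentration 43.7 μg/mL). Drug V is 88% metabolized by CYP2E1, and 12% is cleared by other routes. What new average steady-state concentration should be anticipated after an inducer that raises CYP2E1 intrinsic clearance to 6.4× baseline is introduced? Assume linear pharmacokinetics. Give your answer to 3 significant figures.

7.60 μg/mL

The CYP2E1 pathway (88% of clearance) rises to 6.4× activity: 0.88 × 6.4 = 5.632.
Non-CYP routes (12%) are unchanged.
New clearance relative to baseline: 5.632 + 0.12 = 5.752.
Average steady-state concentration ∝ 1/CL, so new value = 43.7 / 5.752 = 7.60 μg/mL.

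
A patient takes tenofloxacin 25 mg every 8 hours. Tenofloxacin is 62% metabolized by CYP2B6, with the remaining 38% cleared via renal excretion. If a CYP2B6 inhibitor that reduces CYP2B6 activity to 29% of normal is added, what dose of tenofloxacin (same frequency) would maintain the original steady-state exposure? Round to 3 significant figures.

The CYP2B6 pathway (62% of clearance) falls to 0.29× activity: 0.62 × 0.29 = 0.1798.
Non-CYP routes (38%) are unchanged.
New clearance relative to baseline: 0.1798 + 0.38 = 0.5598.
Exposure is unchanged when dose changes in proportion to clearance. New dose = 25 mg × 0.5598 = 14.0 mg.

14.0 mg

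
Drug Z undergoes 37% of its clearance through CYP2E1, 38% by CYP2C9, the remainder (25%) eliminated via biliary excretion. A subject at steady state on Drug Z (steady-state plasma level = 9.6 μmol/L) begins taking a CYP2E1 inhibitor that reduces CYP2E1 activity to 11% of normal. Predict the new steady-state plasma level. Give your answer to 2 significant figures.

14 μmol/L

The CYP2E1 pathway (37% of clearance) is reduced to 0.11× activity: 0.37 × 0.11 = 0.0407.
CYP2C9 (38%) and the residual 25% are unaffected.
CL_new/CL_old = 0.0407 + 0.38 + 0.25 = 0.6707.
Steady-state plasma level ∝ 1/CL, so new value = 9.6 / 0.6707 = 14 μmol/L.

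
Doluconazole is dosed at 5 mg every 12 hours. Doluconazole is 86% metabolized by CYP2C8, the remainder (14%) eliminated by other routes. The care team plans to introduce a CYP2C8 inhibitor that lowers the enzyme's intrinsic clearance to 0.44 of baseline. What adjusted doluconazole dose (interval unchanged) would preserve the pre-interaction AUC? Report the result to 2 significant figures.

2.6 mg

The CYP2C8 pathway (86% of clearance) falls to 0.44× activity: 0.86 × 0.44 = 0.3784.
The remaining 14% of clearance is unaffected.
CL_new/CL_old = 0.3784 + 0.14 = 0.5184.
Css,avg = (dose rate)/CL, so holding Css fixed requires dose ∝ CL: 5 × 0.5184 = 2.6 mg.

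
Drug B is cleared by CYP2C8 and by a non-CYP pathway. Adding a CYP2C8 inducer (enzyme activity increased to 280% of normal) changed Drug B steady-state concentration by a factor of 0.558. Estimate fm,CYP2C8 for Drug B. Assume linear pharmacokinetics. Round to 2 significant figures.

Let fm be the CYP2C8 fraction. New clearance relative to baseline = fm × 2.8 + (1 − fm).
Steady-state concentration ratio = 1 / (new CL fraction), so new CL fraction = 1 / 0.558 = 1.792.
fm × 2.8 + 1 − fm = 1.792  ⇒  fm × (2.8 − 1) = 0.7921  ⇒  fm = 0.44.

0.44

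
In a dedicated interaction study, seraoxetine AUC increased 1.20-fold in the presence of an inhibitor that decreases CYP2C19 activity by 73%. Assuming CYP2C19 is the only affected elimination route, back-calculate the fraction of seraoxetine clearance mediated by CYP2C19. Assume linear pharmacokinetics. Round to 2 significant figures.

0.23

Let fm be the CYP2C19 fraction. New clearance relative to baseline = fm × 0.27 + (1 − fm).
AUC ratio = 1 / (new CL fraction), so new CL fraction = 1 / 1.20 = 0.8333.
fm × 0.27 + 1 − fm = 0.8333  ⇒  fm × (0.27 − 1) = −0.1667  ⇒  fm = 0.23.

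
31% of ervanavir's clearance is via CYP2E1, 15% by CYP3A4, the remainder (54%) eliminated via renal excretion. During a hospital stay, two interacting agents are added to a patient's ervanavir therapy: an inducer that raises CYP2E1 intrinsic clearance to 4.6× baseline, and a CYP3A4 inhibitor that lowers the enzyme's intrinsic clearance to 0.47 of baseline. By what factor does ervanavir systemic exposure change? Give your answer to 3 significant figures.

0.491

The CYP2E1 pathway (31% of clearance) rises to 4.6× activity: 0.31 × 4.6 = 1.426.
The CYP3A4 pathway (15% of clearance) is reduced to 0.47× activity: 0.15 × 0.47 = 0.0705.
Non-CYP routes (54%) are unchanged.
New clearance relative to baseline: 1.426 + 0.0705 + 0.54 = 2.0365.
Because systemic exposure varies inversely with clearance, the combined effect is 1 / 2.0365 = 0.491.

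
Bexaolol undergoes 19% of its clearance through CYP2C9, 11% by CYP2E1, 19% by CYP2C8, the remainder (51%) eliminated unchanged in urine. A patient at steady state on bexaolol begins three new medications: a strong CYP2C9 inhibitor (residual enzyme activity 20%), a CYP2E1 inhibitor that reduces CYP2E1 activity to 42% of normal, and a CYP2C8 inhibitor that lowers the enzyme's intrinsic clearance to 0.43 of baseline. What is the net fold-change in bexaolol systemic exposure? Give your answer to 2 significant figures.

1.5

CYP2C9: 0.19 × 0.2 = 0.038
CYP2E1: 0.11 × 0.42 = 0.0462
CYP2C8: 0.19 × 0.43 = 0.0817
Other: 0.51 (unchanged)
CL_new/CL_old = 0.038 + 0.0462 + 0.0817 + 0.51 = 0.6759.
Because systemic exposure varies inversely with clearance, the combined effect is 1 / 0.6759 = 1.5.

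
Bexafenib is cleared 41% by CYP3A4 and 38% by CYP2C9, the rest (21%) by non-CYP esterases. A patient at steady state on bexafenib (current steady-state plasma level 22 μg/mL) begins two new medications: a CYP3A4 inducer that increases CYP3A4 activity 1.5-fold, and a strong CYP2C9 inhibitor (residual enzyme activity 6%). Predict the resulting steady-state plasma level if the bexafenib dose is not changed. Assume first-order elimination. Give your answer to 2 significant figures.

The CYP3A4 pathway (41% of clearance) rises to 1.5× activity: 0.41 × 1.5 = 0.615.
The CYP2C9 pathway (38% of clearance) drops to 0.06× activity: 0.38 × 0.06 = 0.0228.
Non-CYP routes (21%) are unchanged.
Relative clearance = 0.615 + 0.0228 + 0.21 = 0.8478.
Dividing the baseline by the relative clearance: 22 / 0.8478 = 26 μg/mL.

26 μg/mL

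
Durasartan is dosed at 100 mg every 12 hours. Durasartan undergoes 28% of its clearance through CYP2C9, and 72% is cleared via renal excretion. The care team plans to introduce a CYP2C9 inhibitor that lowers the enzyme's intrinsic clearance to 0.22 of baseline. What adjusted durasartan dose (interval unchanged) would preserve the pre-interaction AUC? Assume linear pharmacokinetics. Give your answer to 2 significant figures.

78 mg

The CYP2C9 pathway (28% of clearance) falls to 0.22× activity: 0.28 × 0.22 = 0.0616.
The remaining 72% of clearance is unaffected.
CL_new/CL_old = 0.0616 + 0.72 = 0.7816.
To maintain the same steady-state level, dose must scale with clearance: new dose = 100 × 0.7816 = 78 mg.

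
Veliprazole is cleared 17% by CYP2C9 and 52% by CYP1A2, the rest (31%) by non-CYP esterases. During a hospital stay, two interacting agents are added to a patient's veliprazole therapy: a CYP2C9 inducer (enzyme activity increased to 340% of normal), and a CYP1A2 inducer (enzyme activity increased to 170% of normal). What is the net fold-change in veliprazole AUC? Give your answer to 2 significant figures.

0.56

The CYP2C9 pathway (17% of clearance) increases to 3.4× activity: 0.17 × 3.4 = 0.578.
The CYP1A2 pathway (52% of clearance) increases to 1.7× activity: 0.52 × 1.7 = 0.884.
Non-CYP routes (31%) are unchanged.
New clearance relative to baseline: 0.578 + 0.884 + 0.31 = 1.772.
AUC ∝ 1/CL: fold-change = 1 / 1.772 = 0.56.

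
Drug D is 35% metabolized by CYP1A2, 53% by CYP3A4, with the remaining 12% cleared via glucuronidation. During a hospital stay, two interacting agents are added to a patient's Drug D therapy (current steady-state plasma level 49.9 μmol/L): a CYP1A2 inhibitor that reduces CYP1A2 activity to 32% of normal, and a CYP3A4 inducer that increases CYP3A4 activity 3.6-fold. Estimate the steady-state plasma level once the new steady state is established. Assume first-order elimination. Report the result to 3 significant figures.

23.3 μmol/L

The CYP1A2 pathway (35% of clearance) drops to 0.32× activity: 0.35 × 0.32 = 0.112.
The CYP3A4 pathway (53% of clearance) is boosted to 3.6× activity: 0.53 × 3.6 = 1.908.
Non-CYP routes (12%) are unchanged.
Relative clearance = 0.112 + 1.908 + 0.12 = 2.14.
Steady-state plasma level ∝ 1/CL: new value = 49.9 / 2.14 = 23.3 μmol/L.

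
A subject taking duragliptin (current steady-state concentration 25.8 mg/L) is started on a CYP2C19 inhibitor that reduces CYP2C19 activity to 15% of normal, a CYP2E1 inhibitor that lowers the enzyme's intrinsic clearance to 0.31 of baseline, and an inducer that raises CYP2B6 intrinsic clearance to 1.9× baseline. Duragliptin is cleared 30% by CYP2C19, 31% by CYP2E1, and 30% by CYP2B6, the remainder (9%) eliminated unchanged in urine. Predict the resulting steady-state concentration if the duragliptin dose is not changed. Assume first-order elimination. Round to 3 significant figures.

CYP2C19: 0.3 × 0.15 = 0.045
CYP2E1: 0.31 × 0.31 = 0.0961
CYP2B6: 0.3 × 1.9 = 0.57
Other: 0.09 (unchanged)
CL_new/CL_old = 0.045 + 0.0961 + 0.57 + 0.09 = 0.8011.
Dividing the baseline by the relative clearance: 25.8 / 0.8011 = 32.2 mg/L.

32.2 mg/L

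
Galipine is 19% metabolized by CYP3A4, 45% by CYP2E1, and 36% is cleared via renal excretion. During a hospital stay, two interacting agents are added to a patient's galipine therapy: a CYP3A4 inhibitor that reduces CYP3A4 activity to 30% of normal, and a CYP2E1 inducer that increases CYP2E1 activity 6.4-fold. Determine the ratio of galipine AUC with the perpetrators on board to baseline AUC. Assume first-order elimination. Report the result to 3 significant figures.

The CYP3A4 pathway (19% of clearance) is reduced to 0.3× activity: 0.19 × 0.3 = 0.057.
The CYP2E1 pathway (45% of clearance) rises to 6.4× activity: 0.45 × 6.4 = 2.88.
The remaining 36% of clearance is unaffected.
Relative clearance = 0.057 + 2.88 + 0.36 = 3.297.
AUC ∝ 1/CL: fold-change = 1 / 3.297 = 0.303.

0.303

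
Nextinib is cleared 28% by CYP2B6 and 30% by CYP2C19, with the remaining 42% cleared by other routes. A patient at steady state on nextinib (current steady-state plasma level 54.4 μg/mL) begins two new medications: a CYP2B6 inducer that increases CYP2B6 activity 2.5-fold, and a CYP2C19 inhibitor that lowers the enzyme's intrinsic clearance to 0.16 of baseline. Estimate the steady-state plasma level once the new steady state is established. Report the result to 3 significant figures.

The CYP2B6 pathway (28% of clearance) is boosted to 2.5× activity: 0.28 × 2.5 = 0.7.
The CYP2C19 pathway (30% of clearance) drops to 0.16× activity: 0.3 × 0.16 = 0.048.
The remaining 42% of clearance is unaffected.
Relative clearance = 0.7 + 0.048 + 0.42 = 1.168.
Dividing the baseline by the relative clearance: 54.4 / 1.168 = 46.6 μg/mL.

46.6 μg/mL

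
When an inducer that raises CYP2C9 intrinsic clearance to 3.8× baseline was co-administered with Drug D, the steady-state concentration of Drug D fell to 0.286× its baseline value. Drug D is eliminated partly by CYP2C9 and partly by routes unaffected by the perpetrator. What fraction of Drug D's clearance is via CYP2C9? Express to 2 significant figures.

0.89

CL'/CL = 1 / 0.286 = 3.497
3.8·fm + (1 − fm) = 3.497
fm = (3.497 − 1) / (3.8 − 1) = 0.89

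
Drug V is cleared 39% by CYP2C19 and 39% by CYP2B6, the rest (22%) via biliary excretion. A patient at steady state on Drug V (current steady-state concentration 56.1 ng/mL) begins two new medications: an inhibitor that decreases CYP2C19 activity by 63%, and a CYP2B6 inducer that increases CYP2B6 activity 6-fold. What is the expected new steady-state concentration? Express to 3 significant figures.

The CYP2C19 pathway (39% of clearance) is reduced to 0.37× activity: 0.39 × 0.37 = 0.1443.
The CYP2B6 pathway (39% of clearance) rises to 6× activity: 0.39 × 6 = 2.34.
Non-CYP routes (22%) are unchanged.
Relative clearance = 0.1443 + 2.34 + 0.22 = 2.7043.
Steady-state concentration ∝ 1/CL: new value = 56.1 / 2.7043 = 20.7 ng/mL.

20.7 ng/mL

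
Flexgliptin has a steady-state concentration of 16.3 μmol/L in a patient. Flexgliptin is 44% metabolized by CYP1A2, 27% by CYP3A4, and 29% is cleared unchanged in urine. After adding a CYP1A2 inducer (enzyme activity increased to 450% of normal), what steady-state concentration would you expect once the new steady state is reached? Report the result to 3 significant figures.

The CYP1A2 pathway (44% of clearance) is boosted to 4.5× activity: 0.44 × 4.5 = 1.98.
CYP3A4 (27%) and the residual 29% are unaffected.
CL_new/CL_old = 1.98 + 0.27 + 0.29 = 2.54.
With dosing unchanged, steady-state concentration scales as 1/CL: 16.3 / 2.54 = 6.42 μmol/L.

6.42 μmol/L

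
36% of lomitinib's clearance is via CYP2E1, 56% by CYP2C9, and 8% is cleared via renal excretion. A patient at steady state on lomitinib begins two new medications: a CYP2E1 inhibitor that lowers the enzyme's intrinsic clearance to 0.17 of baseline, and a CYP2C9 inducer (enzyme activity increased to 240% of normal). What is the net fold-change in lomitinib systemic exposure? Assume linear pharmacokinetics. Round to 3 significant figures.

The CYP2E1 pathway (36% of clearance) drops to 0.17× activity: 0.36 × 0.17 = 0.0612.
The CYP2C9 pathway (56% of clearance) increases to 2.4× activity: 0.56 × 2.4 = 1.344.
Non-CYP routes (8%) are unchanged.
New clearance relative to baseline: 0.0612 + 1.344 + 0.08 = 1.4852.
Systemic exposure ∝ 1/CL: fold-change = 1 / 1.4852 = 0.673.

0.673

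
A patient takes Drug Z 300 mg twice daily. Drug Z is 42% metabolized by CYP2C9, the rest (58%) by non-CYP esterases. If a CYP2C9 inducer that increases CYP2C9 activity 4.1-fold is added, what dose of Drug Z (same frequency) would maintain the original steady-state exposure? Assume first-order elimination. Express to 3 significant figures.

CYP2C9: 0.42 × 4.1 = 1.722
Other: 0.58 (unchanged)
Relative clearance = 1.722 + 0.58 = 2.302.
Exposure is unchanged when dose changes in proportion to clearance. New dose = 300 mg × 2.302 = 691 mg.

691 mg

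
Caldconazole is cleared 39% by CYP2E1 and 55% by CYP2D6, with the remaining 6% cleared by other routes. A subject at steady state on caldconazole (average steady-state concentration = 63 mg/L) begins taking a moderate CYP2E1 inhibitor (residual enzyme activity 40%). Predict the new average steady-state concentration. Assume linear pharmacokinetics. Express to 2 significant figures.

CYP2E1: 0.39 × 0.4 = 0.156
CYP2D6: 0.55 (unchanged)
Other: 0.06 (unchanged)
New clearance relative to baseline: 0.156 + 0.55 + 0.06 = 0.766.
With dosing unchanged, average steady-state concentration scales as 1/CL: 63 / 0.766 = 82 mg/L.

82 mg/L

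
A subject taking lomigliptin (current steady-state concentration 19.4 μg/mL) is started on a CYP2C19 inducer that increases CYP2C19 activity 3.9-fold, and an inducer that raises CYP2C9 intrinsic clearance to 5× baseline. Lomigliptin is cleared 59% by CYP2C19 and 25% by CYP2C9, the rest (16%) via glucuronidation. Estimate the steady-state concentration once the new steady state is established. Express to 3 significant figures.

The CYP2C19 pathway (59% of clearance) increases to 3.9× activity: 0.59 × 3.9 = 2.301.
The CYP2C9 pathway (25% of clearance) increases to 5× activity: 0.25 × 5 = 1.25.
Non-CYP routes (16%) are unchanged.
CL_new/CL_old = 2.301 + 1.25 + 0.16 = 3.711.
New steady-state concentration = 19.4 / 3.711 = 5.23 μg/mL (concentration scales inversely with clearance).

5.23 μg/mL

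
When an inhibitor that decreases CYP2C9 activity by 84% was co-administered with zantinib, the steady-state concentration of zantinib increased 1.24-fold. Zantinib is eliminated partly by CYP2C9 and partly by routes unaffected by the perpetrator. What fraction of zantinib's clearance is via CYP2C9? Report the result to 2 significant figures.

Let x = fm,CYP2C9. Because steady-state concentration ∝ 1/CL, relative clearance fell to 1/1.24 = 0.8065.
Only the CYP2C9 route changed, so 0.8065 = x·0.16 + (1 − x), giving x = 0.23.

0.23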